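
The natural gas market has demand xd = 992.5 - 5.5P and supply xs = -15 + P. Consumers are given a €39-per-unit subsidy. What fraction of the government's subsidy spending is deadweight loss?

DWL / government spending = 33/346

Pre-subsidy: 992.5 - 5.5P = -15 + P gives P* = 155, x* = 140.
With the rebate, buyers effectively pay Pb = Ps − 39, where Ps is the price sellers receive.
Demand in terms of Ps becomes xd = 992.5 − 5.5(Ps − 39) = 1207 - 5.5Ps. Setting this equal to supply: 1207 - 5.5Ps = -15 + Ps, so Ps = 188.
Buyers pay Pb = 188 − 39 = 149; x' = -15 + 1·188 = 173.
ΔCS = ½(140 + 173)(155 − 149) = 939; ΔPS = ½(140 + 173)(188 − 155) = 5164.5.
Government spending = 39 × 173 = 6747.
DWL = ½ × 39 × (173 − 140) = 643.5; fraction = 643.5 / 6747 = 33/346.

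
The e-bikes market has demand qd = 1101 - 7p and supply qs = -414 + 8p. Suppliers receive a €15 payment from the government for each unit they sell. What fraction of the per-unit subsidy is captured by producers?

Producer share = 7/15

Pre-subsidy: 1101 - 7p = -414 + 8p gives p* = 101, q* = 394.
With the subsidy, sellers receive ps = pb + 15 for each unit, where pb is the price buyers pay.
Supply in terms of pb becomes qs = -414 + 8(pb + 15) = -294 + 8pb. Setting this equal to demand: 1101 - 7pb = -294 + 8pb, so pb = 93.
Sellers receive ps = 93 + 15 = 108; q' = 1101 − 7·93 = 450.
Buyers' price falls by p* − pb = 101 − 93 = 8; sellers' price rises by ps − p* = 108 − 101 = 7.
So producers capture 7/15 = 7/15 of each unit of subsidy.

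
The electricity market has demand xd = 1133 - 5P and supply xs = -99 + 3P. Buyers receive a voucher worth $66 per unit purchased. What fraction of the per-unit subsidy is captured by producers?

Producer share = 0.625

Pre-subsidy: 1133 - 5P = -99 + 3P gives P* = 154, x* = 363.
With the rebate, buyers effectively pay Pb = Ps − 66, where Ps is the price sellers receive.
Demand in terms of Ps becomes xd = 1133 − 5(Ps − 66) = 1463 - 5Ps. Setting this equal to supply: 1463 - 5Ps = -99 + 3Ps, so Ps = 195.25.
Buyers pay Pb = 195.25 − 66 = 129.25; x' = -99 + 3·195.25 = 486.75.
Buyers' price falls by P* − Pb = 154 − 129.25 = 24.75; sellers' price rises by Ps − P* = 195.25 − 154 = 41.25.
So producers capture 41.25/66 = 0.625 of each unit of subsidy.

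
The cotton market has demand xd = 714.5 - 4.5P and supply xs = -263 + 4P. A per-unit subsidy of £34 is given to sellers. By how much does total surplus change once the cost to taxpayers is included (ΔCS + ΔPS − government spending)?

Net change in total surplus = -£1224

Pre-subsidy: 714.5 - 4.5P = -263 + 4P gives P* = 115, x* = 197.
With the subsidy, sellers receive Ps = Pb + 34 for each unit, where Pb is the price buyers pay.
Supply in terms of Pb becomes xs = -263 + 4(Pb + 34) = -127 + 4Pb. Setting this equal to demand: 714.5 - 4.5Pb = -127 + 4Pb, so Pb = 99.
Sellers receive Ps = 99 + 34 = 133; x' = 714.5 − 4.5·99 = 269.
ΔCS = ½(197 + 269)(115 − 99) = 3728; ΔPS = ½(197 + 269)(133 − 115) = 4194.
Government spending = 34 × 269 = 9146.
Net change = 3728 + 4194 − 9146 = -1224. The loss equals the DWL triangle ½·34·72.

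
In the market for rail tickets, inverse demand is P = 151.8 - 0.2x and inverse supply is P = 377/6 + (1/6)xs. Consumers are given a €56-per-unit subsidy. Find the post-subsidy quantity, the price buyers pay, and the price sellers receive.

Pre-subsidy: 151.8 - 0.2x = 377/6 + (1/6)x gives x* = 2669/11 and P* = 1136/11.
With the rebate, buyers effectively pay Pb = Ps − 56, where Ps is the price sellers receive.
On the curves, Pb = 151.8 - 0.2x and Ps = 377/6 + (1/6)x; the wedge Ps − Pb = 56 gives 377/6 + (1/6)x − (151.8 - 0.2x) = 56, so x' = 4349/11.
Then Pb = 151.8 − 0.2·(4349/11) = 800/11 and Ps = 377/6 + (1/6)·(4349/11) = 1416/11.

x' = 4349/11; buyers pay 800/11; sellers receive 1416/11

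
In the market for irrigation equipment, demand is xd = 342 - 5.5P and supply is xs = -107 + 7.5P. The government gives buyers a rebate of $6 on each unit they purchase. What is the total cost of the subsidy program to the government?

Pre-subsidy: 342 - 5.5P = -107 + 7.5P gives P* = 449/13, x* = 3953/26.
With the rebate, buyers effectively pay Pb = Ps − 6, where Ps is the price sellers receive.
Demand in terms of Ps becomes xd = 342 − 5.5(Ps − 6) = 375 - 5.5Ps. Setting this equal to supply: 375 - 5.5Ps = -107 + 7.5Ps, so Ps = 482/13.
Buyers pay Pb = 482/13 − 6 = 404/13; x' = -107 + 7.5·(482/13) = 2224/13.
Government outlay = subsidy × quantity = 6 × 2224/13 = 13344/13.

Government cost = 13344/13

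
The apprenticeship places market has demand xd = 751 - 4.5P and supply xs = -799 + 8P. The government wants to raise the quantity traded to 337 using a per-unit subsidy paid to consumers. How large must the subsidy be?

At x = 337, invert demand for the buyer price: Pb = (751 − 337)/4.5 = 92; invert supply for the seller price: Ps = (337 − (-799))/8 = 142.
The subsidy must fill the gap: s = Ps − Pb = 142 − 92 = 50.

Required subsidy s = 50 per unit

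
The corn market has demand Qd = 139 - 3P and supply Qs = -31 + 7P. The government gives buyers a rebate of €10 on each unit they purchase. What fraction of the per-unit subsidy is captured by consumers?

Consumer share = 0.7

Pre-subsidy: 139 - 3P = -31 + 7P gives P* = 17, Q* = 88.
With the rebate, buyers effectively pay Pb = Ps − 10, where Ps is the price sellers receive.
Demand in terms of Ps becomes Qd = 139 − 3(Ps − 10) = 169 - 3Ps. Setting this equal to supply: 169 - 3Ps = -31 + 7Ps, so Ps = 20.
Buyers pay Pb = 20 − 10 = 10; Q' = -31 + 7·20 = 109.
Buyers' price falls by P* − Pb = 17 − 10 = 7; sellers' price rises by Ps − P* = 20 − 17 = 3.
So consumers capture 7/10 = 0.7 of each unit of subsidy.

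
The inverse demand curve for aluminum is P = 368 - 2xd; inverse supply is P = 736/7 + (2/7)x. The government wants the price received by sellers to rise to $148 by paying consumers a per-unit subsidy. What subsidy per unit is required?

At a seller price of 148, quantity supplied is -368 + 3.5·148 = 150.
Buyers absorb 150 only when they pay Pb = 368 − 2·150 = 68.
s = Ps − Pb = 148 − 68 = 80.

Required subsidy s = $80 per unit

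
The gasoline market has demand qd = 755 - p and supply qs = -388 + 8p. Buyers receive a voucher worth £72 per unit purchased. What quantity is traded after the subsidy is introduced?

q' = 692

Pre-subsidy: 755 - p = -388 + 8p gives p* = 127, q* = 628.
With the rebate, buyers effectively pay pb = ps − 72, where ps is the price sellers receive.
Demand in terms of ps becomes qd = 755 − 1(ps − 72) = 827 - ps. Setting this equal to supply: 827 - ps = -388 + 8ps, so ps = 135.
Buyers pay pb = 135 − 72 = 63; q' = -388 + 8·135 = 692.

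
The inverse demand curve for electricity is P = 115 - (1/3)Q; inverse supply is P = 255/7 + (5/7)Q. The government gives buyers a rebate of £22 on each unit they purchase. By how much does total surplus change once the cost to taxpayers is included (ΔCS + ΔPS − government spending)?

Pre-subsidy: 115 - (1/3)Q = 255/7 + (5/7)Q gives Q* = 75 and P* = 90.
With the rebate, buyers effectively pay Pb = Ps − 22, where Ps is the price sellers receive.
On the curves, Pb = 115 - (1/3)Q and Ps = 255/7 + (5/7)Q; the wedge Ps − Pb = 22 gives 255/7 + (5/7)Q − (115 - (1/3)Q) = 22, so Q' = 96.
Then Pb = 115 − (1/3)·96 = 83 and Ps = 255/7 + (5/7)·96 = 105.
ΔCS = ½(75 + 96)(90 − 83) = 598.5; ΔPS = ½(75 + 96)(105 − 90) = 1282.5.
Government spending = 22 × 96 = 2112.
Net change = 598.5 + 1282.5 − 2112 = -231. The loss equals the DWL triangle ½·22·21.

Net change in total surplus = -£231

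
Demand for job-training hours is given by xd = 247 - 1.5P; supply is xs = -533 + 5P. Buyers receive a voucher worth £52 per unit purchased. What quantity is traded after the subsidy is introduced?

Pre-subsidy: 247 - 1.5P = -533 + 5P gives P* = 120, x* = 67.
With the rebate, buyers effectively pay Pb = Ps − 52, where Ps is the price sellers receive.
Demand in terms of Ps becomes xd = 247 − 1.5(Ps − 52) = 325 - 1.5Ps. Setting this equal to supply: 325 - 1.5Ps = -533 + 5Ps, so Ps = 132.
Buyers pay Pb = 132 − 52 = 80; x' = -533 + 5·132 = 127.

x' = 127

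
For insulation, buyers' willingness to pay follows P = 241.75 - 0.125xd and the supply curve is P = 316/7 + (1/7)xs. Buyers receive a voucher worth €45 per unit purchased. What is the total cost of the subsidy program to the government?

Government cost = €40590

Pre-subsidy: 241.75 - 0.125x = 316/7 + (1/7)x gives x* = 734 and P* = 150.
With the rebate, buyers effectively pay Pb = Ps − 45, where Ps is the price sellers receive.
On the curves, Pb = 241.75 - 0.125x and Ps = 316/7 + (1/7)x; the wedge Ps − Pb = 45 gives 316/7 + (1/7)x − (241.75 - 0.125x) = 45, so x' = 902.
Then Pb = 241.75 − 0.125·902 = 129 and Ps = 316/7 + (1/7)·902 = 174.
Government outlay = subsidy × quantity = 45 × 902 = 40590.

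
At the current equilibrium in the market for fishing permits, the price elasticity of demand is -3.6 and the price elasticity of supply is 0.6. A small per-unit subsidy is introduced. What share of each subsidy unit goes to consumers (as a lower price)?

For a small subsidy around the equilibrium, the benefit split depends on the relative slopes, which at a point are proportional to the elasticities.
Buyer share = εs/(εs + |εd|) = 0.6/(0.6 + 3.6) = 1/7; seller share = |εd|/(εs + |εd|) = 6/7.

Consumer share = 1/7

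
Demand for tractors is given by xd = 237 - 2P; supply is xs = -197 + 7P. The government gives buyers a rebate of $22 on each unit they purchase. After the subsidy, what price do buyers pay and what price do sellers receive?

Pre-subsidy: 237 - 2P = -197 + 7P gives P* = 434/9, x* = 1265/9.
With the rebate, buyers effectively pay Pb = Ps − 22, where Ps is the price sellers receive.
Demand in terms of Ps becomes xd = 237 − 2(Ps − 22) = 281 - 2Ps. Setting this equal to supply: 281 - 2Ps = -197 + 7Ps, so Ps = 478/9.
Buyers pay Pb = 478/9 − 22 = 280/9; x' = -197 + 7·(478/9) = 1573/9.

Buyers pay 280/9; sellers receive 478/9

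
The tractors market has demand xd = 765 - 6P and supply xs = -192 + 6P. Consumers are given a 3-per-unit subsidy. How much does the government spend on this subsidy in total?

Government cost = 886.5

Pre-subsidy: 765 - 6P = -192 + 6P gives P* = 79.75, x* = 286.5.
With the rebate, buyers effectively pay Pb = Ps − 3, where Ps is the price sellers receive.
Demand in terms of Ps becomes xd = 765 − 6(Ps − 3) = 783 - 6Ps. Setting this equal to supply: 783 - 6Ps = -192 + 6Ps, so Ps = 81.25.
Buyers pay Pb = 81.25 − 3 = 78.25; x' = -192 + 6·81.25 = 295.5.
Government outlay = subsidy × quantity = 3 × 295.5 = 886.5.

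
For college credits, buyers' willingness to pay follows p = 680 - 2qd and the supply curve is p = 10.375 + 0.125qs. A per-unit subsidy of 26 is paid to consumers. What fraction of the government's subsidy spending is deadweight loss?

Pre-subsidy: 680 - 2q = 10.375 + 0.125q gives q* = 5357/17 and p* = 846/17.
With the rebate, buyers effectively pay pb = ps − 26, where ps is the price sellers receive.
On the curves, pb = 680 - 2q and ps = 10.375 + 0.125q; the wedge ps − pb = 26 gives 10.375 + 0.125q − (680 - 2q) = 26, so q' = 5565/17.
Then pb = 680 − 2·(5565/17) = 430/17 and ps = 10.375 + 0.125·(5565/17) = 872/17.
ΔCS = ½(5357/17 + 5565/17)(846/17 − 430/17) = 2271776/289; ΔPS = ½(5357/17 + 5565/17)(872/17 − 846/17) = 141986/289.
Government spending = 26 × 5565/17 = 144690/17.
DWL = ½ × 26 × (5565/17 − 5357/17) = 2704/17; fraction = (2704/17) / (144690/17) = 104/5565.

DWL / government spending = 104/5565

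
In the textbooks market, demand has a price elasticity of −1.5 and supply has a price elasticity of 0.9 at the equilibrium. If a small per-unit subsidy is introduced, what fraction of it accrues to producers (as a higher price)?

Producer share = 0.625

For a small subsidy around the equilibrium, the benefit split depends on the relative slopes, which at a point are proportional to the elasticities.
Buyer share = εs/(εs + |εd|) = 0.9/(0.9 + 1.5) = 0.375; seller share = |εd|/(εs + |εd|) = 0.625.
So producers capture 0.625 of the subsidy.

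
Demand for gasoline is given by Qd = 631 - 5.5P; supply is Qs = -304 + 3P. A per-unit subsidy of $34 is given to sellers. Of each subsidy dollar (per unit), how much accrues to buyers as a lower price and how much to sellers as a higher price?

Buyers gain $12 per unit; sellers gain $22 per unit

Pre-subsidy: 631 - 5.5P = -304 + 3P gives P* = 110, Q* = 26.
With the subsidy, sellers receive Ps = Pb + 34 for each unit, where Pb is the price buyers pay.
Supply in terms of Pb becomes Qs = -304 + 3(Pb + 34) = -202 + 3Pb. Setting this equal to demand: 631 - 5.5Pb = -202 + 3Pb, so Pb = 98.
Sellers receive Ps = 98 + 34 = 132; Q' = 631 − 5.5·98 = 92.
Buyers' price falls by P* − Pb = 110 − 98 = 12; sellers' price rises by Ps − P* = 132 − 110 = 22.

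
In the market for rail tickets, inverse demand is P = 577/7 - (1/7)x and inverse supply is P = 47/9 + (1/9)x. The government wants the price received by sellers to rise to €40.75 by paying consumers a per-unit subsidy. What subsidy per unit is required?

Required subsidy s = €4 per unit

At a seller price of 40.75, quantity supplied is -47 + 9·40.75 = 319.75.
Buyers absorb 319.75 only when they pay Pb = 577/7 − (1/7)·319.75 = 36.75.
s = Ps − Pb = 40.75 − 36.75 = 4.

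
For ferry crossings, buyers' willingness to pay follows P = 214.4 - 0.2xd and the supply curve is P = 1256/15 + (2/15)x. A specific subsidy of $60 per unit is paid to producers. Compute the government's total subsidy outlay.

Government cost = $34320

Pre-subsidy: 214.4 - 0.2x = 1256/15 + (2/15)x gives x* = 392 and P* = 136.
With the subsidy, sellers receive Ps = Pb + 60 for each unit, where Pb is the price buyers pay.
On the curves, Pb = 214.4 - 0.2x and Ps = 1256/15 + (2/15)x; the wedge Ps − Pb = 60 gives 1256/15 + (2/15)x − (214.4 - 0.2x) = 60, so x' = 572.
Then Pb = 214.4 − 0.2·572 = 100 and Ps = 1256/15 + (2/15)·572 = 160.
Government outlay = subsidy × quantity = 60 × 572 = 34320.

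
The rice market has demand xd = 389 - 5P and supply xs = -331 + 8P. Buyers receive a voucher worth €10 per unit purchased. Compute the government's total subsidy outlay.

Pre-subsidy: 389 - 5P = -331 + 8P gives P* = 720/13, x* = 1457/13.
With the rebate, buyers effectively pay Pb = Ps − 10, where Ps is the price sellers receive.
Demand in terms of Ps becomes xd = 389 − 5(Ps − 10) = 439 - 5Ps. Setting this equal to supply: 439 - 5Ps = -331 + 8Ps, so Ps = 770/13.
Buyers pay Pb = 770/13 − 10 = 640/13; x' = -331 + 8·(770/13) = 1857/13.
Government outlay = subsidy × quantity = 10 × 1857/13 = 18570/13.

Government cost = 18570/13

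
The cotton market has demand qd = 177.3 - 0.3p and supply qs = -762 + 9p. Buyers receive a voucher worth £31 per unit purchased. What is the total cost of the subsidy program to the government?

Pre-subsidy: 177.3 - 0.3p = -762 + 9p gives p* = 101, q* = 147.
With the rebate, buyers effectively pay pb = ps − 31, where ps is the price sellers receive.
Demand in terms of ps becomes qd = 177.3 − 0.3(ps − 31) = 186.6 - 0.3ps. Setting this equal to supply: 186.6 - 0.3ps = -762 + 9ps, so ps = 102.
Buyers pay pb = 102 − 31 = 71; q' = -762 + 9·102 = 156.
Government outlay = subsidy × quantity = 31 × 156 = 4836.

Government cost = £4836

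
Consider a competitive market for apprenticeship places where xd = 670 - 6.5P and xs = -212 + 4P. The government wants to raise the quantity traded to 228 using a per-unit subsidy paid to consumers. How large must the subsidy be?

Required subsidy s = 42 per unit

At x = 228, invert demand for the buyer price: Pb = (670 − 228)/6.5 = 68; invert supply for the seller price: Ps = (228 − (-212))/4 = 110.
The subsidy must fill the gap: s = Ps − Pb = 110 − 68 = 42.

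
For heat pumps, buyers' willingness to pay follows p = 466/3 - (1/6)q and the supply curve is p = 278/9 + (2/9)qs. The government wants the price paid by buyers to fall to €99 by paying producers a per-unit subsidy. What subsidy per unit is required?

At a buyer price of 99, quantity demanded is 932 − 6·99 = 338.
Sellers supply 338 only when they receive ps = 278/9 + (2/9)·338 = 106.
s = ps − pb = 106 − 99 = 7.

Required subsidy s = €7 per unit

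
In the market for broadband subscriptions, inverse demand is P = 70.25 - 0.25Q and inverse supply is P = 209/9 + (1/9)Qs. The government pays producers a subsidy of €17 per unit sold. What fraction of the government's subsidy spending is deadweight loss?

DWL / government spending = 306/2305

Pre-subsidy: 70.25 - 0.25Q = 209/9 + (1/9)Q gives Q* = 1693/13 and P* = 490/13.
With the subsidy, sellers receive Ps = Pb + 17 for each unit, where Pb is the price buyers pay.
On the curves, Pb = 70.25 - 0.25Q and Ps = 209/9 + (1/9)Q; the wedge Ps − Pb = 17 gives 209/9 + (1/9)Q − (70.25 - 0.25Q) = 17, so Q' = 2305/13.
Then Pb = 70.25 − 0.25·(2305/13) = 337/13 and Ps = 209/9 + (1/9)·(2305/13) = 558/13.
ΔCS = ½(1693/13 + 2305/13)(490/13 − 337/13) = 305847/169; ΔPS = ½(1693/13 + 2305/13)(558/13 − 490/13) = 135932/169.
Government spending = 17 × 2305/13 = 39185/13.
DWL = ½ × 17 × (2305/13 − 1693/13) = 5202/13; fraction = (5202/13) / (39185/13) = 306/2305.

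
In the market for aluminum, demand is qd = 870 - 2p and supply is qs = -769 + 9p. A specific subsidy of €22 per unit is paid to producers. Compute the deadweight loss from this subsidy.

Deadweight loss = €396

Pre-subsidy: 870 - 2p = -769 + 9p gives p* = 149, q* = 572.
With the subsidy, sellers receive ps = pb + 22 for each unit, where pb is the price buyers pay.
Supply in terms of pb becomes qs = -769 + 9(pb + 22) = -571 + 9pb. Setting this equal to demand: 870 - 2pb = -571 + 9pb, so pb = 131.
Sellers receive ps = 131 + 22 = 153; q' = 870 − 2·131 = 608.
The subsidy expands output by 608 − 572 = 36 past the efficient level; on those units the gap between marginal cost and willingness to pay runs from 0 up to 22.
DWL = ½ × 22 × 36 = 396.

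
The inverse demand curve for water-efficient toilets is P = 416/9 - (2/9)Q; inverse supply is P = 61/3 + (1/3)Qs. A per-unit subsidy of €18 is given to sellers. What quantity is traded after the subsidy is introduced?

Q' = 79

Pre-subsidy: 416/9 - (2/9)Q = 61/3 + (1/3)Q gives Q* = 46.6 and P* = 538/15.
With the subsidy, sellers receive Ps = Pb + 18 for each unit, where Pb is the price buyers pay.
On the curves, Pb = 416/9 - (2/9)Q and Ps = 61/3 + (1/3)Q; the wedge Ps − Pb = 18 gives 61/3 + (1/3)Q − (416/9 - (2/9)Q) = 18, so Q' = 79.
Then Pb = 416/9 − (2/9)·79 = 86/3 and Ps = 61/3 + (1/3)·79 = 140/3.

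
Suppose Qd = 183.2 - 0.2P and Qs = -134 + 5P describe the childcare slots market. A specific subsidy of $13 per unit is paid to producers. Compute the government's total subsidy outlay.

Pre-subsidy: 183.2 - 0.2P = -134 + 5P gives P* = 61, Q* = 171.
With the subsidy, sellers receive Ps = Pb + 13 for each unit, where Pb is the price buyers pay.
Supply in terms of Pb becomes Qs = -134 + 5(Pb + 13) = -69 + 5Pb. Setting this equal to demand: 183.2 - 0.2Pb = -69 + 5Pb, so Pb = 48.5.
Sellers receive Ps = 48.5 + 13 = 61.5; Q' = 183.2 − 0.2·48.5 = 173.5.
Government outlay = subsidy × quantity = 13 × 173.5 = 2255.5.

Government cost = $2255.5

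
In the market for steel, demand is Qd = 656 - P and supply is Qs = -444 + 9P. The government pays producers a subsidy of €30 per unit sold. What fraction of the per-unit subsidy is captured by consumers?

Pre-subsidy: 656 - P = -444 + 9P gives P* = 110, Q* = 546.
With the subsidy, sellers receive Ps = Pb + 30 for each unit, where Pb is the price buyers pay.
Supply in terms of Pb becomes Qs = -444 + 9(Pb + 30) = -174 + 9Pb. Setting this equal to demand: 656 - Pb = -174 + 9Pb, so Pb = 83.
Sellers receive Ps = 83 + 30 = 113; Q' = 656 − 1·83 = 573.
Buyers' price falls by P* − Pb = 110 − 83 = 27; sellers' price rises by Ps − P* = 113 − 110 = 3.
So consumers capture 27/30 = 0.9 of each unit of subsidy.

Consumer share = 0.9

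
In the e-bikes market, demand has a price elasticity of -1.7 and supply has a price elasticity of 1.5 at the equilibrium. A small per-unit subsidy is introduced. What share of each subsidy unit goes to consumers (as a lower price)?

Consumer share = 0.46875

For a small subsidy around the equilibrium, the benefit split depends on the relative slopes, which at a point are proportional to the elasticities.
Buyer share = εs/(εs + |εd|) = 1.5/(1.5 + 1.7) = 0.46875; seller share = |εd|/(εs + |εd|) = 0.53125.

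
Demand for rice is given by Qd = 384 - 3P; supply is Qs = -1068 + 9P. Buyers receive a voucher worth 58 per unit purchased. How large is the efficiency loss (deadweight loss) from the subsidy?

Pre-subsidy: 384 - 3P = -1068 + 9P gives P* = 121, Q* = 21.
With the rebate, buyers effectively pay Pb = Ps − 58, where Ps is the price sellers receive.
Demand in terms of Ps becomes Qd = 384 − 3(Ps − 58) = 558 - 3Ps. Setting this equal to supply: 558 - 3Ps = -1068 + 9Ps, so Ps = 135.5.
Buyers pay Pb = 135.5 − 58 = 77.5; Q' = -1068 + 9·135.5 = 151.5.
The subsidy expands output by 151.5 − 21 = 130.5 past the efficient level; on those units the gap between marginal cost and willingness to pay runs from 0 up to 58.
DWL = ½ × 58 × 130.5 = 3784.5.

Deadweight loss = 3784.5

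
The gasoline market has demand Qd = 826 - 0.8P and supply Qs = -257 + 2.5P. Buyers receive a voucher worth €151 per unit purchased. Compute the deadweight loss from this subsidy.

Pre-subsidy: 826 - 0.8P = -257 + 2.5P gives P* = 3610/11, Q* = 6198/11.
With the rebate, buyers effectively pay Pb = Ps − 151, where Ps is the price sellers receive.
Demand in terms of Ps becomes Qd = 826 − 0.8(Ps − 151) = 946.8 - 0.8Ps. Setting this equal to supply: 946.8 - 0.8Ps = -257 + 2.5Ps, so Ps = 12038/33.
Buyers pay Pb = 12038/33 − 151 = 7055/33; Q' = -257 + 2.5·(12038/33) = 21614/33.
The subsidy expands output by 21614/33 − 6198/11 = 3020/33 past the efficient level; on those units the gap between marginal cost and willingness to pay runs from 0 up to 151.
DWL = ½ × 151 × 3020/33 = 228010/33.

Deadweight loss = 228010/33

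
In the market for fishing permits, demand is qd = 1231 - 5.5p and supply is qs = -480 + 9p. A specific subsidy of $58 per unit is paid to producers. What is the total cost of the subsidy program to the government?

Government cost = $45240

Pre-subsidy: 1231 - 5.5p = -480 + 9p gives p* = 118, q* = 582.
With the subsidy, sellers receive ps = pb + 58 for each unit, where pb is the price buyers pay.
Supply in terms of pb becomes qs = -480 + 9(pb + 58) = 42 + 9pb. Setting this equal to demand: 1231 - 5.5pb = 42 + 9pb, so pb = 82.
Sellers receive ps = 82 + 58 = 140; q' = 1231 − 5.5·82 = 780.
Government outlay = subsidy × quantity = 58 × 780 = 45240.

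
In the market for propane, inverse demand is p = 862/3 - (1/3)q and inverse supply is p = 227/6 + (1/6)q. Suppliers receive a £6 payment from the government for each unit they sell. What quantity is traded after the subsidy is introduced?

Pre-subsidy: 862/3 - (1/3)q = 227/6 + (1/6)q gives q* = 499 and p* = 121.
With the subsidy, sellers receive ps = pb + 6 for each unit, where pb is the price buyers pay.
On the curves, pb = 862/3 - (1/3)q and ps = 227/6 + (1/6)q; the wedge ps − pb = 6 gives 227/6 + (1/6)q − (862/3 - (1/3)q) = 6, so q' = 511.
Then pb = 862/3 − (1/3)·511 = 117 and ps = 227/6 + (1/6)·511 = 123.

q' = 511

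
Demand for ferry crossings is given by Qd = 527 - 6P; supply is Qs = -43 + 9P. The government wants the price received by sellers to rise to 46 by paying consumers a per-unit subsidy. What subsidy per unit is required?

At a seller price of 46, quantity supplied is -43 + 9·46 = 371.
Buyers absorb 371 only when they pay Pb with 527 − 6·Pb = 371, i.e. Pb = 26.
s = Ps − Pb = 46 − 26 = 20.

Required subsidy s = 20 per unit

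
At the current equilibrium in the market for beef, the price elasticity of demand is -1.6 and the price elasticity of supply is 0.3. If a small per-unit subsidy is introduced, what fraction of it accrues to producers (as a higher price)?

Producer share = 16/19

For a small subsidy around the equilibrium, the benefit split depends on the relative slopes, which at a point are proportional to the elasticities.
Buyer share = εs/(εs + |εd|) = 0.3/(0.3 + 1.6) = 3/19; seller share = |εd|/(εs + |εd|) = 16/19.
So producers capture 16/19 of the subsidy.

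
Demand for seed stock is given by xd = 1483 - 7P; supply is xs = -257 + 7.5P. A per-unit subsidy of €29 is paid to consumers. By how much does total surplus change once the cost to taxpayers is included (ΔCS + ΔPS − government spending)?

Net change in total surplus = -€1522.5

Pre-subsidy: 1483 - 7P = -257 + 7.5P gives P* = 120, x* = 643.
With the rebate, buyers effectively pay Pb = Ps − 29, where Ps is the price sellers receive.
Demand in terms of Ps becomes xd = 1483 − 7(Ps − 29) = 1686 - 7Ps. Setting this equal to supply: 1686 - 7Ps = -257 + 7.5Ps, so Ps = 134.
Buyers pay Pb = 134 − 29 = 105; x' = -257 + 7.5·134 = 748.
ΔCS = ½(643 + 748)(120 − 105) = 10432.5; ΔPS = ½(643 + 748)(134 − 120) = 9737.
Government spending = 29 × 748 = 21692.
Net change = 10432.5 + 9737 − 21692 = -1522.5. The loss equals the DWL triangle ½·29·105.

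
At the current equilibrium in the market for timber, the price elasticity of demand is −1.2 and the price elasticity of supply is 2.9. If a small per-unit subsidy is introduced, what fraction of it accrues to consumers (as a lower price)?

For a small subsidy around the equilibrium, the benefit split depends on the relative slopes, which at a point are proportional to the elasticities.
Buyer share = εs/(εs + |εd|) = 2.9/(2.9 + 1.2) = 29/41; seller share = |εd|/(εs + |εd|) = 12/41.

Consumer share = 29/41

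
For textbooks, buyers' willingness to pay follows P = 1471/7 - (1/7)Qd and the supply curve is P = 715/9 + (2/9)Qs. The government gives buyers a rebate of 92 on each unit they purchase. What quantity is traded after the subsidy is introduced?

Q' = 610

Pre-subsidy: 1471/7 - (1/7)Q = 715/9 + (2/9)Q gives Q* = 358 and P* = 159.
With the rebate, buyers effectively pay Pb = Ps − 92, where Ps is the price sellers receive.
On the curves, Pb = 1471/7 - (1/7)Q and Ps = 715/9 + (2/9)Q; the wedge Ps − Pb = 92 gives 715/9 + (2/9)Q − (1471/7 - (1/7)Q) = 92, so Q' = 610.
Then Pb = 1471/7 − (1/7)·610 = 123 and Ps = 715/9 + (2/9)·610 = 215.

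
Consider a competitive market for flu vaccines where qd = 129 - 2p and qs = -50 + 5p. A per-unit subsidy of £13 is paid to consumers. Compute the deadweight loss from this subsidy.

Deadweight loss = 845/7

Pre-subsidy: 129 - 2p = -50 + 5p gives p* = 179/7, q* = 545/7.
With the rebate, buyers effectively pay pb = ps − 13, where ps is the price sellers receive.
Demand in terms of ps becomes qd = 129 − 2(ps − 13) = 155 - 2ps. Setting this equal to supply: 155 - 2ps = -50 + 5ps, so ps = 205/7.
Buyers pay pb = 205/7 − 13 = 114/7; q' = -50 + 5·(205/7) = 675/7.
The subsidy expands output by 675/7 − 545/7 = 130/7 past the efficient level; on those units the gap between marginal cost and willingness to pay runs from 0 up to 13.
DWL = ½ × 13 × 130/7 = 845/7.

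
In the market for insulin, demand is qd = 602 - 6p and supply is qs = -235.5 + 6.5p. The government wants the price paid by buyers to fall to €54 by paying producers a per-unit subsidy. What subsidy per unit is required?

At a buyer price of 54, quantity demanded is 602 − 6·54 = 278.
Sellers supply 278 only when they receive ps with -235.5 + 6.5·ps = 278, i.e. ps = 79.
s = ps − pb = 79 − 54 = 25.

Required subsidy s = €25 per unit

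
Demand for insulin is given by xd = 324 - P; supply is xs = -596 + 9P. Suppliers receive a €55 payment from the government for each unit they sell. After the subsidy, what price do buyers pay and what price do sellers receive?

Buyers pay €42.5; sellers receive €97.5

Pre-subsidy: 324 - P = -596 + 9P gives P* = 92, x* = 232.
With the subsidy, sellers receive Ps = Pb + 55 for each unit, where Pb is the price buyers pay.
Supply in terms of Pb becomes xs = -596 + 9(Pb + 55) = -101 + 9Pb. Setting this equal to demand: 324 - Pb = -101 + 9Pb, so Pb = 42.5.
Sellers receive Ps = 42.5 + 55 = 97.5; x' = 324 − 1·42.5 = 281.5.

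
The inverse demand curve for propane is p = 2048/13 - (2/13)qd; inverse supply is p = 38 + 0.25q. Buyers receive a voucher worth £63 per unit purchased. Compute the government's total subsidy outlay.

Government cost = £28476

Pre-subsidy: 2048/13 - (2/13)q = 38 + 0.25q gives q* = 296 and p* = 112.
With the rebate, buyers effectively pay pb = ps − 63, where ps is the price sellers receive.
On the curves, pb = 2048/13 - (2/13)q and ps = 38 + 0.25q; the wedge ps − pb = 63 gives 38 + 0.25q − (2048/13 - (2/13)q) = 63, so q' = 452.
Then pb = 2048/13 − (2/13)·452 = 88 and ps = 38 + 0.25·452 = 151.
Government outlay = subsidy × quantity = 63 × 452 = 28476.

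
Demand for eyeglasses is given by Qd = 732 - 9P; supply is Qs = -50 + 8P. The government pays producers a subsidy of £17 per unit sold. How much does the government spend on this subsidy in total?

Government cost = £6630

Pre-subsidy: 732 - 9P = -50 + 8P gives P* = 46, Q* = 318.
With the subsidy, sellers receive Ps = Pb + 17 for each unit, where Pb is the price buyers pay.
Supply in terms of Pb becomes Qs = -50 + 8(Pb + 17) = 86 + 8Pb. Setting this equal to demand: 732 - 9Pb = 86 + 8Pb, so Pb = 38.
Sellers receive Ps = 38 + 17 = 55; Q' = 732 − 9·38 = 390.
Government outlay = subsidy × quantity = 17 × 390 = 6630.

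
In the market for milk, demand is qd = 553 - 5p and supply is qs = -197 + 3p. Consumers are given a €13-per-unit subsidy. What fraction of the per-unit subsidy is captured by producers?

Producer share = 0.625

Pre-subsidy: 553 - 5p = -197 + 3p gives p* = 93.75, q* = 84.25.
With the rebate, buyers effectively pay pb = ps − 13, where ps is the price sellers receive.
Demand in terms of ps becomes qd = 553 − 5(ps − 13) = 618 - 5ps. Setting this equal to supply: 618 - 5ps = -197 + 3ps, so ps = 101.875.
Buyers pay pb = 101.875 − 13 = 88.875; q' = -197 + 3·101.875 = 108.625.
Buyers' price falls by p* − pb = 93.75 − 88.875 = 4.875; sellers' price rises by ps − p* = 101.875 − 93.75 = 8.125.
So producers capture 8.125/13 = 0.625 of each unit of subsidy.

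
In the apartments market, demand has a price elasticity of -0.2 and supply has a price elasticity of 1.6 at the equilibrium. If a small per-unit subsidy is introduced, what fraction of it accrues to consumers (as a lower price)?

For a small subsidy around the equilibrium, the benefit split depends on the relative slopes, which at a point are proportional to the elasticities.
Buyer share = εs/(εs + |εd|) = 1.6/(1.6 + 0.2) = 8/9; seller share = |εd|/(εs + |εd|) = 1/9.

Consumer share = 8/9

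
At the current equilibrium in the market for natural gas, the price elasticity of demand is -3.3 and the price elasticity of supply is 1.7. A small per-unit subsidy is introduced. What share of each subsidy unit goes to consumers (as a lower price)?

For a small subsidy around the equilibrium, the benefit split depends on the relative slopes, which at a point are proportional to the elasticities.
Buyer share = εs/(εs + |εd|) = 1.7/(1.7 + 3.3) = 0.34; seller share = |εd|/(εs + |εd|) = 0.66.

Consumer share = 0.34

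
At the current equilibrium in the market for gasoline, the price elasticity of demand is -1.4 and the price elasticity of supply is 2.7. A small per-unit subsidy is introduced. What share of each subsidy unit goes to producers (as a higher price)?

Producer share = 14/41

For a small subsidy around the equilibrium, the benefit split depends on the relative slopes, which at a point are proportional to the elasticities.
Buyer share = εs/(εs + |εd|) = 2.7/(2.7 + 1.4) = 27/41; seller share = |εd|/(εs + |εd|) = 14/41.
So producers capture 14/41 of the subsidy.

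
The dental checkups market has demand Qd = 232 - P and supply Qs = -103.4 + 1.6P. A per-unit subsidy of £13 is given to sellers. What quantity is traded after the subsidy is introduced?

Pre-subsidy: 232 - P = -103.4 + 1.6P gives P* = 129, Q* = 103.
With the subsidy, sellers receive Ps = Pb + 13 for each unit, where Pb is the price buyers pay.
Supply in terms of Pb becomes Qs = -103.4 + 1.6(Pb + 13) = -82.6 + 1.6Pb. Setting this equal to demand: 232 - Pb = -82.6 + 1.6Pb, so Pb = 121.
Sellers receive Ps = 121 + 13 = 134; Q' = 232 − 1·121 = 111.

Q' = 111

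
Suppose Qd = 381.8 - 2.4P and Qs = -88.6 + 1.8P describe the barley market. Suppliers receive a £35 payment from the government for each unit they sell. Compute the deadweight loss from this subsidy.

Deadweight loss = £630

Pre-subsidy: 381.8 - 2.4P = -88.6 + 1.8P gives P* = 112, Q* = 113.
With the subsidy, sellers receive Ps = Pb + 35 for each unit, where Pb is the price buyers pay.
Supply in terms of Pb becomes Qs = -88.6 + 1.8(Pb + 35) = -25.6 + 1.8Pb. Setting this equal to demand: 381.8 - 2.4Pb = -25.6 + 1.8Pb, so Pb = 97.
Sellers receive Ps = 97 + 35 = 132; Q' = 381.8 − 2.4·97 = 149.
The subsidy expands output by 149 − 113 = 36 past the efficient level; on those units the gap between marginal cost and willingness to pay runs from 0 up to 35.
DWL = ½ × 35 × 36 = 630.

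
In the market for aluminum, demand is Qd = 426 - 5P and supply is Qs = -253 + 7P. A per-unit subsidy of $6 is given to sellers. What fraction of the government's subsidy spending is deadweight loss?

Pre-subsidy: 426 - 5P = -253 + 7P gives P* = 679/12, Q* = 1717/12.
With the subsidy, sellers receive Ps = Pb + 6 for each unit, where Pb is the price buyers pay.
Supply in terms of Pb becomes Qs = -253 + 7(Pb + 6) = -211 + 7Pb. Setting this equal to demand: 426 - 5Pb = -211 + 7Pb, so Pb = 637/12.
Sellers receive Ps = 637/12 + 6 = 709/12; Q' = 426 − 5·(637/12) = 1927/12.
ΔCS = ½(1717/12 + 1927/12)(679/12 − 637/12) = 6377/12; ΔPS = ½(1717/12 + 1927/12)(709/12 − 679/12) = 4555/12.
Government spending = 6 × 1927/12 = 963.5.
DWL = ½ × 6 × (1927/12 − 1717/12) = 52.5; fraction = 52.5 / 963.5 = 105/1927.

DWL / government spending = 105/1927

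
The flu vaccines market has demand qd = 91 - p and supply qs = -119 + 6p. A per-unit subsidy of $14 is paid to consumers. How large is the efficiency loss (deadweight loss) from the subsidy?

Deadweight loss = $84

Pre-subsidy: 91 - p = -119 + 6p gives p* = 30, q* = 61.
With the rebate, buyers effectively pay pb = ps − 14, where ps is the price sellers receive.
Demand in terms of ps becomes qd = 91 − 1(ps − 14) = 105 - ps. Setting this equal to supply: 105 - ps = -119 + 6ps, so ps = 32.
Buyers pay pb = 32 − 14 = 18; q' = -119 + 6·32 = 73.
The subsidy expands output by 73 − 61 = 12 past the efficient level; on those units the gap between marginal cost and willingness to pay runs from 0 up to 14.
DWL = ½ × 14 × 12 = 84.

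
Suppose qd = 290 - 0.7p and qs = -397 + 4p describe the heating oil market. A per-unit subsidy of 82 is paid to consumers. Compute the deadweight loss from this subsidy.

Deadweight loss = 94136/47

Pre-subsidy: 290 - 0.7p = -397 + 4p gives p* = 6870/47, q* = 8821/47.
With the rebate, buyers effectively pay pb = ps − 82, where ps is the price sellers receive.
Demand in terms of ps becomes qd = 290 − 0.7(ps − 82) = 347.4 - 0.7ps. Setting this equal to supply: 347.4 - 0.7ps = -397 + 4ps, so ps = 7444/47.
Buyers pay pb = 7444/47 − 82 = 3590/47; q' = -397 + 4·(7444/47) = 11117/47.
The subsidy expands output by 11117/47 − 8821/47 = 2296/47 past the efficient level; on those units the gap between marginal cost and willingness to pay runs from 0 up to 82.
DWL = ½ × 82 × 2296/47 = 94136/47.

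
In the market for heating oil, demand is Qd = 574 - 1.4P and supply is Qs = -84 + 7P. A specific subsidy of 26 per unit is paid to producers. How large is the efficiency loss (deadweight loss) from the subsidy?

Deadweight loss = 1183/3

Pre-subsidy: 574 - 1.4P = -84 + 7P gives P* = 235/3, Q* = 1393/3.
With the subsidy, sellers receive Ps = Pb + 26 for each unit, where Pb is the price buyers pay.
Supply in terms of Pb becomes Qs = -84 + 7(Pb + 26) = 98 + 7Pb. Setting this equal to demand: 574 - 1.4Pb = 98 + 7Pb, so Pb = 170/3.
Sellers receive Ps = 170/3 + 26 = 248/3; Q' = 574 − 1.4·(170/3) = 1484/3.
The subsidy expands output by 1484/3 − 1393/3 = 91/3 past the efficient level; on those units the gap between marginal cost and willingness to pay runs from 0 up to 26.
DWL = ½ × 26 × 91/3 = 1183/3.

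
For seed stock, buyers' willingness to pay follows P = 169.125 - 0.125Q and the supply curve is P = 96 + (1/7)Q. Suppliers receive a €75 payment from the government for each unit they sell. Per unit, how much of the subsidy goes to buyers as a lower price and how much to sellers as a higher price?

Pre-subsidy: 169.125 - 0.125Q = 96 + (1/7)Q gives Q* = 273 and P* = 135.
With the subsidy, sellers receive Ps = Pb + 75 for each unit, where Pb is the price buyers pay.
On the curves, Pb = 169.125 - 0.125Q and Ps = 96 + (1/7)Q; the wedge Ps − Pb = 75 gives 96 + (1/7)Q − (169.125 - 0.125Q) = 75, so Q' = 553.
Then Pb = 169.125 − 0.125·553 = 100 and Ps = 96 + (1/7)·553 = 175.
Buyers' price falls by P* − Pb = 135 − 100 = 35; sellers' price rises by Ps − P* = 175 − 135 = 40.

Buyers gain €35 per unit; sellers gain €40 per unit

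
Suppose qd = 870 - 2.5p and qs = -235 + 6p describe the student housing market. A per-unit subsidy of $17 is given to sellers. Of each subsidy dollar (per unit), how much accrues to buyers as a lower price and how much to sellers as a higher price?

Buyers gain $12 per unit; sellers gain $5 per unit

Pre-subsidy: 870 - 2.5p = -235 + 6p gives p* = 130, q* = 545.
With the subsidy, sellers receive ps = pb + 17 for each unit, where pb is the price buyers pay.
Supply in terms of pb becomes qs = -235 + 6(pb + 17) = -133 + 6pb. Setting this equal to demand: 870 - 2.5pb = -133 + 6pb, so pb = 118.
Sellers receive ps = 118 + 17 = 135; q' = 870 − 2.5·118 = 575.
Buyers' price falls by p* − pb = 130 − 118 = 12; sellers' price rises by ps − p* = 135 − 130 = 5.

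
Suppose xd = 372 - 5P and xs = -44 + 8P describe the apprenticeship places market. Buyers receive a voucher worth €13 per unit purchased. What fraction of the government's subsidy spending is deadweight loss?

DWL / government spending = 5/63

Pre-subsidy: 372 - 5P = -44 + 8P gives P* = 32, x* = 212.
With the rebate, buyers effectively pay Pb = Ps − 13, where Ps is the price sellers receive.
Demand in terms of Ps becomes xd = 372 − 5(Ps − 13) = 437 - 5Ps. Setting this equal to supply: 437 - 5Ps = -44 + 8Ps, so Ps = 37.
Buyers pay Pb = 37 − 13 = 24; x' = -44 + 8·37 = 252.
ΔCS = ½(212 + 252)(32 − 24) = 1856; ΔPS = ½(212 + 252)(37 − 32) = 1160.
Government spending = 13 × 252 = 3276.
DWL = ½ × 13 × (252 − 212) = 260; fraction = 260 / 3276 = 5/63.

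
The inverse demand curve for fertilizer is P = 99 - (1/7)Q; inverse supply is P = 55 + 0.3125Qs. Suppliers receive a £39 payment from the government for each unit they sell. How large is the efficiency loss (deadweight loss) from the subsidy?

Deadweight loss = 28392/17

Pre-subsidy: 99 - (1/7)Q = 55 + 0.3125Q gives Q* = 4928/51 and P* = 4345/51.
With the subsidy, sellers receive Ps = Pb + 39 for each unit, where Pb is the price buyers pay.
On the curves, Pb = 99 - (1/7)Q and Ps = 55 + 0.3125Q; the wedge Ps − Pb = 39 gives 55 + 0.3125Q − (99 - (1/7)Q) = 39, so Q' = 9296/51.
Then Pb = 99 − (1/7)·(9296/51) = 3721/51 and Ps = 55 + 0.3125·(9296/51) = 5710/51.
The subsidy expands output by 9296/51 − 4928/51 = 1456/17 past the efficient level; on those units the gap between marginal cost and willingness to pay runs from 0 up to 39.
DWL = ½ × 39 × 1456/17 = 28392/17.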